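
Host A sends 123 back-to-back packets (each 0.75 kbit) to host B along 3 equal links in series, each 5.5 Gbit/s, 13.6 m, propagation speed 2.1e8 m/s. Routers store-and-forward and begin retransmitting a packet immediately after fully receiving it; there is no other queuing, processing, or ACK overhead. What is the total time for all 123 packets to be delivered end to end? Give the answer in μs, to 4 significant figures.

Per-hop transmission t_tx = L/R = 750/5500000000 = 0.136364 μs.
Per-hop propagation t_prop = 13.6/210000000 = 0.0647619 μs.
Pipeline fill: first packet needs 3·t_tx to clear all hops; remaining 122 packets each add one t_tx.
Total = (3+123-1)·t_tx + 3·t_prop = 125·0.136364 + 3·0.0647619 = 17.24 μs.

17.24 μs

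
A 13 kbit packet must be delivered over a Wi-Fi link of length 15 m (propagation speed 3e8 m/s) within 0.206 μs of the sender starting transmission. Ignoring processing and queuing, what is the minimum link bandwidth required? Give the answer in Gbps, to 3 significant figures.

83.3 Gbps

Propagation delay = 15 / 300000000 = 0.05 μs.
Transmission budget = 0.206 − 0.05 = 0.156 μs.
R ≥ L / t_tx = 13000 bits / 1.56e-07 s = 83.3 Gbps.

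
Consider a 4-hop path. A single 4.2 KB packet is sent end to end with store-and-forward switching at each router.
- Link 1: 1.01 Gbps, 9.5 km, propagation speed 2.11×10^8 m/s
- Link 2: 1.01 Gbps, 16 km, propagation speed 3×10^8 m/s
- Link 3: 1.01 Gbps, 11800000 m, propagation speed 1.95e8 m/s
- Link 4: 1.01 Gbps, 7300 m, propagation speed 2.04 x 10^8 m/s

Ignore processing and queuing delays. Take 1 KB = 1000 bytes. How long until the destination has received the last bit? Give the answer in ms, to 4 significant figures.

L = 33600 bits.
Transmission delay per hop = L/R = 33600/1010000000 = 0.0332673 ms; 4 hops → 0.133069 ms.
Propagation delays (d/s per hop): 0.0450237, 0.0533333, 60.5128, 0.0357843 ms; sum = 60.647 ms.
End-to-end = 60.78 ms.

60.78 ms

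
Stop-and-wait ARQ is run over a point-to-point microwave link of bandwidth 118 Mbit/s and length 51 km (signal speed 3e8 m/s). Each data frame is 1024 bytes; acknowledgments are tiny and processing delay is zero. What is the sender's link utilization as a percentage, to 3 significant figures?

t_tx = L/R = 8192/118000000 = 6.94237e-05 s.
t_prop = 51000/300000000 = 0.00017 s; RTT = 0.00034 s.
Cycle = t_tx + RTT = 0.000409424 s.
Utilization = t_tx / cycle = 6.94237e-05/0.000409424 = 17.0 %.

17.0 %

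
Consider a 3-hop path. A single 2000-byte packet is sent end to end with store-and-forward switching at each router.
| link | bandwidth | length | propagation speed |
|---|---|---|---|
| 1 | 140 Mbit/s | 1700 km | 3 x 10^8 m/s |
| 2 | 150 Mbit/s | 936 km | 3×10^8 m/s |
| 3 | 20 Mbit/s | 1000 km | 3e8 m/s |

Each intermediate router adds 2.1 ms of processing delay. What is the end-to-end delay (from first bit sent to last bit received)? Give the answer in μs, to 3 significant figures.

17300 μs

L = 2000 × 8 = 16000 bits.
Transmission delays (L/R per hop): 114.286, 106.667, 800 μs; sum = 1020.95 μs.
Propagation delays (d/s per hop): 5666.67, 3120, 3333.33 μs; sum = 12120 μs.
Processing at 2 router(s): 2 × 2.1 ms = 4200 μs.
End-to-end = 17300 μs.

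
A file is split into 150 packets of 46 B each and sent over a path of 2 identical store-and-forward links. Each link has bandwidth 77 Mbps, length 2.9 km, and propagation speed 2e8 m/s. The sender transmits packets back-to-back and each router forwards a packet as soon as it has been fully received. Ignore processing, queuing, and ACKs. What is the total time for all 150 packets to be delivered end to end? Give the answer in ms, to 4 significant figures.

0.7507 ms

Per-hop transmission t_tx = L/R = 368/77000000 = 0.00477922 ms.
Per-hop propagation t_prop = 2900/200000000 = 0.0145 ms.
Pipeline fill: first packet needs 2·t_tx to clear all hops; remaining 149 packets each add one t_tx.
Total = (2+150-1)·t_tx + 2·t_prop = 151·0.00477922 + 2·0.0145 = 0.7507 ms.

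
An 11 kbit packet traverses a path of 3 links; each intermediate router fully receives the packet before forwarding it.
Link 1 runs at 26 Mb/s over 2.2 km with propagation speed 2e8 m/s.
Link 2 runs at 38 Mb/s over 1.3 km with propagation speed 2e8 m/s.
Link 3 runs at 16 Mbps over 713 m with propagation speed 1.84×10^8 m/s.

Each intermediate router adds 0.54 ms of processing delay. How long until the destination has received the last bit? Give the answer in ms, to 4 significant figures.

L = 11000 bits.
Transmission delays (L/R per hop): 0.423077, 0.289474, 0.6875 ms; sum = 1.40005 ms.
Propagation delays (d/s per hop): 0.011, 0.0065, 0.003875 ms; sum = 0.021375 ms.
Processing at 2 router(s): 2 × 0.54 ms = 1.08 ms.
End-to-end = 2.501 ms.

2.501 ms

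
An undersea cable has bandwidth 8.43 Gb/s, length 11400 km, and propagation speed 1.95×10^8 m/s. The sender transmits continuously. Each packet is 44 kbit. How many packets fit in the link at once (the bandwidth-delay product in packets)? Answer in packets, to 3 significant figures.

11200 packets

Propagation delay = 11400000 / 195000000 = 0.0584615 s.
BDP = R × t_prop = 8430000000 × 0.0584615 = 492831000 bits.
In packets of 44000 bits: 11200 packets.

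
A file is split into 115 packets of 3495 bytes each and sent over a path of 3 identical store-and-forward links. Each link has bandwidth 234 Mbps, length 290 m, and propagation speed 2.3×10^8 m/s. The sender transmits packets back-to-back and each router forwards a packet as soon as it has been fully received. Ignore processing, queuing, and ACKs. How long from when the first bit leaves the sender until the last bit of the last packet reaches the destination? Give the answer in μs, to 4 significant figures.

13980 μs

Per-hop transmission t_tx = L/R = 27960/234000000 = 119.487 μs.
Per-hop propagation t_prop = 290/2.3e+08 = 1.26087 μs.
Pipeline fill: first packet needs 3·t_tx to clear all hops; remaining 114 packets each add one t_tx.
Total = (3+115-1)·t_tx + 3·t_prop = 117·119.487 + 3·1.26087 = 13980 μs.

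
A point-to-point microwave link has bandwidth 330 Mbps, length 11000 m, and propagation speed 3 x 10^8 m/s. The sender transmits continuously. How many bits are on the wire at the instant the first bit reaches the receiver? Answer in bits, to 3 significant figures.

Propagation delay = 11000 / 300000000 = 3.66667e-05 s.
BDP = R × t_prop = 330000000 × 3.66667e-05 = 12100 bits.

12100 bits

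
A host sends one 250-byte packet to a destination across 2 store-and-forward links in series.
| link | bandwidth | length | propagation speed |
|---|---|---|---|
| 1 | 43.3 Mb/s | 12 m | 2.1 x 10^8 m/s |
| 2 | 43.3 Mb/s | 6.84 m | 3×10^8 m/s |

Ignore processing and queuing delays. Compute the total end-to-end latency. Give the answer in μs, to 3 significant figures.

L = 250 × 8 = 2000 bits.
Transmission delay per hop = L/R = 2000/43300000 = 46.1894 μs; 2 hops → 92.3788 μs.
Propagation delays (d/s per hop): 0.0571429, 0.0228 μs; sum = 0.0799429 μs.
End-to-end = 92.5 μs.

92.5 μs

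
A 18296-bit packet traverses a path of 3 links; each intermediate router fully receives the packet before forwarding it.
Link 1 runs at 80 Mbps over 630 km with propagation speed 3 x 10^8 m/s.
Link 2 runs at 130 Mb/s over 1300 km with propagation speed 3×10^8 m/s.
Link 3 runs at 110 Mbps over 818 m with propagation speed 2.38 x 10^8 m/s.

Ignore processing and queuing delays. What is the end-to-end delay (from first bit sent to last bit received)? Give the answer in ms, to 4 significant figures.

6.973 ms

Transmission delays (L/R per hop): 0.2287, 0.140738, 0.166327 ms; sum = 0.535766 ms.
Propagation delays (d/s per hop): 2.1, 4.33333, 0.00343697 ms; sum = 6.43677 ms.
End-to-end = 6.973 ms.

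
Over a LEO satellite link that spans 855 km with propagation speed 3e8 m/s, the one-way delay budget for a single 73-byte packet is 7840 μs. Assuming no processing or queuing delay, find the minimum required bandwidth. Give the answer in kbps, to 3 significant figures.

117 kbps

L = 584 bits.
Propagation delay = 855000 / 300000000 = 2850 μs.
Transmission budget = 7840 − 2850 = 4990 μs.
R ≥ L / t_tx = 584 bits / 0.00499 s = 117 kbps.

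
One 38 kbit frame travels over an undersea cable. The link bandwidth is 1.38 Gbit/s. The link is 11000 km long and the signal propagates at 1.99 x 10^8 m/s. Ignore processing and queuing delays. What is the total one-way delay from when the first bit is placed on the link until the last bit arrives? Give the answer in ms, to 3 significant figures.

L = 38000 bits.
Transmission delay = L/R = 38000 / 1380000000 = 0.0275362 ms.
Propagation delay = d/s = 11000000 m / 199000000 m/s = 55.2764 ms.
Total = 55.3 ms.

55.3 ms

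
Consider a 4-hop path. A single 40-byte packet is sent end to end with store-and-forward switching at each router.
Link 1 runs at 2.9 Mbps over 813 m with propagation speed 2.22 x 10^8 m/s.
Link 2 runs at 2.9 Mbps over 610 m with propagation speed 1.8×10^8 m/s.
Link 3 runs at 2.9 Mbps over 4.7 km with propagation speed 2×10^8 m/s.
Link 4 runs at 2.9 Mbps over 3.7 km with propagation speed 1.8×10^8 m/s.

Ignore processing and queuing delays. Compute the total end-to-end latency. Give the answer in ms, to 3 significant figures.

L = 40 × 8 = 320 bits.
Transmission delay per hop = L/R = 320/2900000 = 0.110345 ms; 4 hops → 0.441379 ms.
Propagation delays (d/s per hop): 0.00366216, 0.00338889, 0.0235, 0.0205556 ms; sum = 0.0511066 ms.
End-to-end = 0.492 ms.

0.492 ms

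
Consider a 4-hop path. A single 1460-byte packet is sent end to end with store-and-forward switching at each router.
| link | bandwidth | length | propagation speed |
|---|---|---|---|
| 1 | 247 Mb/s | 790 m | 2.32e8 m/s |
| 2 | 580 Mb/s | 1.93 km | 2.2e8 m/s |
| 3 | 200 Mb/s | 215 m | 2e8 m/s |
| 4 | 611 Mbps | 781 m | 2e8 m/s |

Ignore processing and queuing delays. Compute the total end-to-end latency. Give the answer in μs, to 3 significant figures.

162 μs

L = 1460 × 8 = 11680 bits.
Transmission delays (L/R per hop): 47.2874, 20.1379, 58.4, 19.1162 μs; sum = 144.942 μs.
Propagation delays (d/s per hop): 3.40517, 8.77273, 1.075, 3.905 μs; sum = 17.1579 μs.
End-to-end = 162 μs.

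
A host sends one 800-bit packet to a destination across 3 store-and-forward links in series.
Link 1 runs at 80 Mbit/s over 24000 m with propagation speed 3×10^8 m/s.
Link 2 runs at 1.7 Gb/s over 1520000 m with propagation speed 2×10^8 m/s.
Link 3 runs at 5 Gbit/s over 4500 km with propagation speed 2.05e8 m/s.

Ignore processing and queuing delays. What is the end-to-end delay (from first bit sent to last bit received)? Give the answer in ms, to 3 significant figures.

Transmission delays (L/R per hop): 0.01, 0.000470588, 0.00016 ms; sum = 0.0106306 ms.
Propagation delays (d/s per hop): 0.08, 7.6, 21.9512 ms; sum = 29.6312 ms.
End-to-end = 29.6 ms.

29.6 ms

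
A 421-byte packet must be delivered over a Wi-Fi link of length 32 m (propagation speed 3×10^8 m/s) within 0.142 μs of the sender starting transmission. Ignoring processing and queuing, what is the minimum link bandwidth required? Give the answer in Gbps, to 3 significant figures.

95.3 Gbps

L = 3368 bits.
Propagation delay = 32 / 300000000 = 0.106667 μs.
Transmission budget = 0.142 − 0.106667 = 0.0353333 μs.
R ≥ L / t_tx = 3368 bits / 3.53333e-08 s = 95.3 Gbps.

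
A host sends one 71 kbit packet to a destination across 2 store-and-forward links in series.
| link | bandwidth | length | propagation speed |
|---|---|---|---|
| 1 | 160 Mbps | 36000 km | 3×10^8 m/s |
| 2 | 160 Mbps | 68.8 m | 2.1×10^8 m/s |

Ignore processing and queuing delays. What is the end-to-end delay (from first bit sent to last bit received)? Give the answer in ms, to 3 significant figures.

L = 71000 bits.
Transmission delay per hop = L/R = 71000/160000000 = 0.44375 ms; 2 hops → 0.8875 ms.
Propagation delays (d/s per hop): 120, 0.000327619 ms; sum = 120 ms.
End-to-end = 121 ms.

121 ms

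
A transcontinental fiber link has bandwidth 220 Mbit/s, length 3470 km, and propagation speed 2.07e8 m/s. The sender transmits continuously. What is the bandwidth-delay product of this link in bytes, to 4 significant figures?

461000 bytes

Propagation delay = 3470000 / 2.07e+08 = 0.0167633 s.
BDP = R × t_prop = 220000000 × 0.0167633 = 3687920 bits.
In bytes: 3687920/8 = 461000 bytes.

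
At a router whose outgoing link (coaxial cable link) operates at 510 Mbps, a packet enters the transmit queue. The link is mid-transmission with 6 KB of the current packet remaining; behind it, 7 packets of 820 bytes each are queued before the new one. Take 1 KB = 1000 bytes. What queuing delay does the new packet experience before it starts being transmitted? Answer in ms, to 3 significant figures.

0.184 ms

Each queued packet: L/R = 6560/510000000 = 0.0128627 ms.
7 queued → 0.0900392 ms.
Plus remaining 48000 bits of current packet: 0.0941176 ms.
Queuing delay = 0.184 ms.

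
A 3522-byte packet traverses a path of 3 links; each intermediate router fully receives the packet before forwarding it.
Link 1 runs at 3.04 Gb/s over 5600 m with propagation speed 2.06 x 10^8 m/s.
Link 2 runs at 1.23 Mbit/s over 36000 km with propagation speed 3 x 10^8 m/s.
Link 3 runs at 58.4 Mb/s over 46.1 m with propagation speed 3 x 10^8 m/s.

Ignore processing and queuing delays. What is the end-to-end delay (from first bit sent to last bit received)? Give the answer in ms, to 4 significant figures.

143.4 ms

L = 3522 × 8 = 28176 bits.
Transmission delays (L/R per hop): 0.00926842, 22.9073, 0.482466 ms; sum = 23.3991 ms.
Propagation delays (d/s per hop): 0.0271845, 120, 0.000153667 ms; sum = 120.027 ms.
End-to-end = 143.4 ms.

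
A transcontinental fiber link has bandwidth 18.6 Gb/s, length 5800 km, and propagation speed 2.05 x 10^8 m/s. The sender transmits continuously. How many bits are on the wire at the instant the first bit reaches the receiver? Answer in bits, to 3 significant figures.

Propagation delay = 5800000 / 2.05e+08 = 0.0282927 s.
BDP = R × t_prop = 18600000000 × 0.0282927 = 526244000 bits.

526000000 bits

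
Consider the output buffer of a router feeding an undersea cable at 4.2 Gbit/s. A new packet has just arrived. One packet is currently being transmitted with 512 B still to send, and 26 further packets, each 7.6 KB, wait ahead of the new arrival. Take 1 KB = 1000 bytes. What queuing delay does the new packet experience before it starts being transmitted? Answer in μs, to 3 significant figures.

Each queued packet: L/R = 60800/4200000000 = 14.4762 μs.
26 queued → 376.381 μs.
Plus remaining 4096 bits of current packet: 0.975238 μs.
Queuing delay = 377 μs.

377 μs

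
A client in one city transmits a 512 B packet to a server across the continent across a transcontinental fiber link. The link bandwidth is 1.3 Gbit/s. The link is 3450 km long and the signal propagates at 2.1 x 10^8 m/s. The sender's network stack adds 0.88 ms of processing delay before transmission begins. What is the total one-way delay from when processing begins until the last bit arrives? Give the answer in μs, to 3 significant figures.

17300 μs

L = 512 × 8 = 4096 bits.
Transmission delay = L/R = 4096 / 1300000000 = 3.15077 μs.
Propagation delay = d/s = 3450000 m / 210000000 m/s = 16428.6 μs.
Plus processing delay 0.88 ms = 880 μs.
Total = 17300 μs.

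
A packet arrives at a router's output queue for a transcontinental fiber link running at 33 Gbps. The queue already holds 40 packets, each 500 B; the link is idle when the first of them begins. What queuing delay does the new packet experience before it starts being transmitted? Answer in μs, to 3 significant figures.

Each queued packet: L/R = 4000/33000000000 = 0.121212 μs.
40 queued → 4.84848 μs.
Queuing delay = 4.85 μs.

4.85 μs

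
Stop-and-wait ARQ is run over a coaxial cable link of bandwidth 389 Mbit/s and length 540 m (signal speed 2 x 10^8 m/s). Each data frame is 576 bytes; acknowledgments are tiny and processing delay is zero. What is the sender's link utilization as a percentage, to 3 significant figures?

68.7 %

t_tx = L/R = 4608/389000000 = 1.18458e-05 s.
t_prop = 540/200000000 = 2.7e-06 s; RTT = 5.4e-06 s.
Cycle = t_tx + RTT = 1.72458e-05 s.
Utilization = t_tx / cycle = 1.18458e-05/1.72458e-05 = 68.7 %.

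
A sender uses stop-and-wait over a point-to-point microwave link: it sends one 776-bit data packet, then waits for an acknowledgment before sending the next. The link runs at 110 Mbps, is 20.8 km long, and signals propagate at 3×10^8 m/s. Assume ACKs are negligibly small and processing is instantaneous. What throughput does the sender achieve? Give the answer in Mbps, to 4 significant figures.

5.325 Mbps

t_tx = L/R = 776/110000000 = 7.05455e-06 s.
t_prop = 20800/300000000 = 6.93333e-05 s; RTT = 0.000138667 s.
Cycle = t_tx + RTT = 0.000145721 s.
Throughput = L / cycle = 776 / 0.000145721 = 5.325 Mbps.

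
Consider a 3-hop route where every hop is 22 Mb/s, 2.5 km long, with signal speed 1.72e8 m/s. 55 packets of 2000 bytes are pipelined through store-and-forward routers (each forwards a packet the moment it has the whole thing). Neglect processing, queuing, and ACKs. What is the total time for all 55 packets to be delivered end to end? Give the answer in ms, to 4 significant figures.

41.50 ms

Per-hop transmission t_tx = L/R = 16000/22000000 = 0.727273 ms.
Per-hop propagation t_prop = 2500/172000000 = 0.0145349 ms.
Pipeline fill: first packet needs 3·t_tx to clear all hops; remaining 54 packets each add one t_tx.
Total = (3+55-1)·t_tx + 3·t_prop = 57·0.727273 + 3·0.0145349 = 41.50 ms.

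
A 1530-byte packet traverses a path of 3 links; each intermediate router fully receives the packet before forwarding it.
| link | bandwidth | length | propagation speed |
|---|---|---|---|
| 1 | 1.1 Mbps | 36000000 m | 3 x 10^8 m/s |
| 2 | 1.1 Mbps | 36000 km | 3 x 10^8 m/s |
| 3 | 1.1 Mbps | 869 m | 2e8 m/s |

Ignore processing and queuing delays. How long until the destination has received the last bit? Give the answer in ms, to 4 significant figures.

L = 1530 × 8 = 12240 bits.
Transmission delay per hop = L/R = 12240/1100000 = 11.1273 ms; 3 hops → 33.3818 ms.
Propagation delays (d/s per hop): 120, 120, 0.004345 ms; sum = 240.004 ms.
End-to-end = 273.4 ms.

273.4 ms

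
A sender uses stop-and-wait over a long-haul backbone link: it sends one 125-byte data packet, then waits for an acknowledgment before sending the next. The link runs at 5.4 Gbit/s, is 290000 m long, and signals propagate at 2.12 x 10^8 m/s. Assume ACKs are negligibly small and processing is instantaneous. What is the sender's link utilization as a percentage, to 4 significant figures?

0.006768 %

t_tx = L/R = 1000/5400000000 = 1.85185e-07 s.
t_prop = 290000/212000000 = 0.00136792 s; RTT = 0.00273585 s.
Cycle = t_tx + RTT = 0.00273603 s.
Utilization = t_tx / cycle = 1.85185e-07/0.00273603 = 0.006768 %.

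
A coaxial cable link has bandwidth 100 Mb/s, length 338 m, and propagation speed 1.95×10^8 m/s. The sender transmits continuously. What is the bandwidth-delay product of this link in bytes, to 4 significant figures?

Propagation delay = 338 / 195000000 = 1.73333e-06 s.
BDP = R × t_prop = 100000000 × 1.73333e-06 = 173.333 bits.
In bytes: 173.333/8 = 21.67 bytes.

21.67 bytes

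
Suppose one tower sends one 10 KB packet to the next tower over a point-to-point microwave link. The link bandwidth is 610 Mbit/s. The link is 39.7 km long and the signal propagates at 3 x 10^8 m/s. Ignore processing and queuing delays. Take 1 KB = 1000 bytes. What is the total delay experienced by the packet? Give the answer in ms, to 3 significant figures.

0.263 ms

L = 80000 bits.
Transmission delay = L/R = 80000 / 610000000 = 0.131148 ms.
Propagation delay = d/s = 39700 m / 300000000 m/s = 0.132333 ms.
Total = 0.263 ms.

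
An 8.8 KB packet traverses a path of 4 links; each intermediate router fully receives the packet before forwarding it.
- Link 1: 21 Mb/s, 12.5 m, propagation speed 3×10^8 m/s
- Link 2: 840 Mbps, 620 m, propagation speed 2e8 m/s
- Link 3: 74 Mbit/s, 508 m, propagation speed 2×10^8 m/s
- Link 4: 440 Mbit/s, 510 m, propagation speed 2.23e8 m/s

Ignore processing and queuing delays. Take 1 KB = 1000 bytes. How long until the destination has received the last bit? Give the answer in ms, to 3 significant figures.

4.56 ms

L = 70400 bits.
Transmission delays (L/R per hop): 3.35238, 0.0838095, 0.951351, 0.16 ms; sum = 4.54754 ms.
Propagation delays (d/s per hop): 4.16667e-05, 0.0031, 0.00254, 0.002287 ms; sum = 0.00796866 ms.
End-to-end = 4.56 ms.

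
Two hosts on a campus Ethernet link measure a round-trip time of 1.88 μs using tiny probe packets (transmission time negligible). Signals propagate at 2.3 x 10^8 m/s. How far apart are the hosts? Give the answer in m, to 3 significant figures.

216 m

One-way propagation = RTT/2 = 0.94 μs.
d = s × t = 2.3e+08 × 9.4e-07 = 216 m.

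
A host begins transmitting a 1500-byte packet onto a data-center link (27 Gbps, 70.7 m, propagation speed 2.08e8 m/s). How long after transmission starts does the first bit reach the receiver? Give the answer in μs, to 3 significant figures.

First bit experiences only propagation delay: d/s = 70.7/208000000 = 0.340 μs.

0.340 μs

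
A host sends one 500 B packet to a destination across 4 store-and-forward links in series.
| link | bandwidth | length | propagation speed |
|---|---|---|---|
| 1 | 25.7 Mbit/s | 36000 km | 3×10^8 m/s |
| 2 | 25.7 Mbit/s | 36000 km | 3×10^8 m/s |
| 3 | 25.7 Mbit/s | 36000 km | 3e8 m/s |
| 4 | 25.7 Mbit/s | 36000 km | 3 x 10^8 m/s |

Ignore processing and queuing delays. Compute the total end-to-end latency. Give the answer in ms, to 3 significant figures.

481 ms

L = 500 × 8 = 4000 bits.
Transmission delay per hop = L/R = 4000/25700000 = 0.155642 ms; 4 hops → 0.622568 ms.
Propagation delays (d/s per hop): 120, 120, 120, 120 ms; sum = 480 ms.
End-to-end = 481 ms.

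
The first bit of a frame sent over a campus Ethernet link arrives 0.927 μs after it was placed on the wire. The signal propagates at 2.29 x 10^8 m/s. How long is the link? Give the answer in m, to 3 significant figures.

d = s × t_prop = 229000000 × 9.27e-07 = 212 m.

212 m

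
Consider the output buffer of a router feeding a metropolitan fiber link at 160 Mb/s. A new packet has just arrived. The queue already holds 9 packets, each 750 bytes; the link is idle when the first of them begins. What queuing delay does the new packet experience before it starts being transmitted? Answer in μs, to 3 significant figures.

Each queued packet: L/R = 6000/160000000 = 37.5 μs.
9 queued → 337.5 μs.
Queuing delay = 338 μs.

338 μs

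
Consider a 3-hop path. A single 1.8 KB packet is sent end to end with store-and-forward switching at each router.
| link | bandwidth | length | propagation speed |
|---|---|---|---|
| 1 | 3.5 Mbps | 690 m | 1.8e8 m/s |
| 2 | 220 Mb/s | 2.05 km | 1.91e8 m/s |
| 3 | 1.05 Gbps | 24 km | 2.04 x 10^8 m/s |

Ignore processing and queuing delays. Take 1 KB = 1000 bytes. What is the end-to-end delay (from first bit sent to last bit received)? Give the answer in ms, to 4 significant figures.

4.326 ms

L = 14400 bits.
Transmission delays (L/R per hop): 4.11429, 0.0654545, 0.0137143 ms; sum = 4.19345 ms.
Propagation delays (d/s per hop): 0.00383333, 0.010733, 0.117647 ms; sum = 0.132213 ms.
End-to-end = 4.326 ms.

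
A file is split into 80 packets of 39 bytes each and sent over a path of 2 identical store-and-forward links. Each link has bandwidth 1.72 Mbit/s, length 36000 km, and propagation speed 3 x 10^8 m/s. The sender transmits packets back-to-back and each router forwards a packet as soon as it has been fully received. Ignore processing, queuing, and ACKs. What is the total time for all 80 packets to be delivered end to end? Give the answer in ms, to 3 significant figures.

Per-hop transmission t_tx = L/R = 312/1720000 = 0.181395 ms.
Per-hop propagation t_prop = 36000000/300000000 = 120 ms.
Pipeline fill: first packet needs 2·t_tx to clear all hops; remaining 79 packets each add one t_tx.
Total = (2+80-1)·t_tx + 2·t_prop = 81·0.181395 + 2·120 = 255 ms.

255 ms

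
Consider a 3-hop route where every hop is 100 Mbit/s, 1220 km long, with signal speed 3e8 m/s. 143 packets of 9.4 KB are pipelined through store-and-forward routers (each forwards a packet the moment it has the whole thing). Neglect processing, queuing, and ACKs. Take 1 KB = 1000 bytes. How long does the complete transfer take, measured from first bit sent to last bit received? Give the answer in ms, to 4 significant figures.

Per-hop transmission t_tx = L/R = 75200/100000000 = 0.752 ms.
Per-hop propagation t_prop = 1220000/300000000 = 4.06667 ms.
Pipeline fill: first packet needs 3·t_tx to clear all hops; remaining 142 packets each add one t_tx.
Total = (3+143-1)·t_tx + 3·t_prop = 145·0.752 + 3·4.06667 = 121.2 ms.

121.2 ms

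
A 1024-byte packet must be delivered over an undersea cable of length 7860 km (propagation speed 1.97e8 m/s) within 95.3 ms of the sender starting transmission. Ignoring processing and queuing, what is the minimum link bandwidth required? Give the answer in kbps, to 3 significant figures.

L = 8192 bits.
Propagation delay = 7860000 / 197000000 = 39.8985 ms.
Transmission budget = 95.3 − 39.8985 = 55.4015 ms.
R ≥ L / t_tx = 8192 bits / 0.0554015 s = 148 kbps.

148 kbps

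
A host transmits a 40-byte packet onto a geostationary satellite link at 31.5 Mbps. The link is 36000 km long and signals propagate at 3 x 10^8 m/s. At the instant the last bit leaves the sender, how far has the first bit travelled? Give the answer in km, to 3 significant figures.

3.05 km

t_tx = L/R = 320/31500000 = 1.01587e-05 s.
Distance = s × t_tx = 300000000 × 1.01587e-05 = 3.05 km.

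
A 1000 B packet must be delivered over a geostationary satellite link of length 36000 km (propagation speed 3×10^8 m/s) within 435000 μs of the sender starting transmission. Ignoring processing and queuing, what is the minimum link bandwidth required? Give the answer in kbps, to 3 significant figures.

25.4 kbps

L = 8000 bits.
Propagation delay = 36000000 / 300000000 = 120000 μs.
Transmission budget = 435000 − 120000 = 315000 μs.
R ≥ L / t_tx = 8000 bits / 0.315 s = 25.4 kbps.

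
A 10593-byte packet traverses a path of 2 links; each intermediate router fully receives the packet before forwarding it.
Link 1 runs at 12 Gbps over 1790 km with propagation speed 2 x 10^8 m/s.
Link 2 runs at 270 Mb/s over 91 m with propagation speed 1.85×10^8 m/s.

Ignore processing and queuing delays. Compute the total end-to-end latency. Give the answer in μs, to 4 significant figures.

L = 10593 × 8 = 84744 bits.
Transmission delays (L/R per hop): 7.062, 313.867 μs; sum = 320.929 μs.
Propagation delays (d/s per hop): 8950, 0.491892 μs; sum = 8950.49 μs.
End-to-end = 9271 μs.

9271 μs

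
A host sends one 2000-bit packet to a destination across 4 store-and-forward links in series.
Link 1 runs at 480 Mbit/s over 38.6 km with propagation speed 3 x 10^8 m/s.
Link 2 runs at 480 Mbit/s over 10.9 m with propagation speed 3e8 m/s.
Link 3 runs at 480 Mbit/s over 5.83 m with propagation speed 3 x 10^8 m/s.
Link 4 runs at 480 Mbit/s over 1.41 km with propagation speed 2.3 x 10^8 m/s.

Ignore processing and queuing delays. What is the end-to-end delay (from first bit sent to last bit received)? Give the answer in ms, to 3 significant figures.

0.152 ms

Transmission delay per hop = L/R = 2000/480000000 = 0.00416667 ms; 4 hops → 0.0166667 ms.
Propagation delays (d/s per hop): 0.128667, 3.63333e-05, 1.94333e-05, 0.00613043 ms; sum = 0.134853 ms.
End-to-end = 0.152 ms.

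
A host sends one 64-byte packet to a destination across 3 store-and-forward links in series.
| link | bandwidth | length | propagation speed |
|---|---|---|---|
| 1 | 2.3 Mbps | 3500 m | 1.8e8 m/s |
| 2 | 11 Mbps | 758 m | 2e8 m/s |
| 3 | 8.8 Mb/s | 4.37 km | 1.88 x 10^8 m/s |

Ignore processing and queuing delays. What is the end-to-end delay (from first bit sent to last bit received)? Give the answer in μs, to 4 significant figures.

373.8 μs

L = 64 × 8 = 512 bits.
Transmission delays (L/R per hop): 222.609, 46.5455, 58.1818 μs; sum = 327.336 μs.
Propagation delays (d/s per hop): 19.4444, 3.79, 23.2447 μs; sum = 46.4791 μs.
End-to-end = 373.8 μs.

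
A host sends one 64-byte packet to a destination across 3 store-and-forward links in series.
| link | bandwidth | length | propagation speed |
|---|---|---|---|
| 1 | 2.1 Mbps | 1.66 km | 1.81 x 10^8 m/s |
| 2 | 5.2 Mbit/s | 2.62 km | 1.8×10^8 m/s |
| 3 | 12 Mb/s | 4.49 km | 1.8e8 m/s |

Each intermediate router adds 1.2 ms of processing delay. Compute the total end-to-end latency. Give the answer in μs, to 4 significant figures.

2834 μs

L = 64 × 8 = 512 bits.
Transmission delays (L/R per hop): 243.81, 98.4615, 42.6667 μs; sum = 384.938 μs.
Propagation delays (d/s per hop): 9.17127, 14.5556, 24.9444 μs; sum = 48.6713 μs.
Processing at 2 router(s): 2 × 1.2 ms = 2400 μs.
End-to-end = 2834 μs.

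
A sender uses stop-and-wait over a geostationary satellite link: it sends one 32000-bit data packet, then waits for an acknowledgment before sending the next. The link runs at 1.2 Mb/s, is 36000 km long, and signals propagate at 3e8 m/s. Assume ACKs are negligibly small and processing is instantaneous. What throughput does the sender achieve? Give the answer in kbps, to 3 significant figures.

120 kbps

t_tx = L/R = 32000/1200000 = 0.0266667 s.
t_prop = 36000000/300000000 = 0.12 s; RTT = 0.24 s.
Cycle = t_tx + RTT = 0.266667 s.
Throughput = L / cycle = 32000 / 0.266667 = 120 kbps.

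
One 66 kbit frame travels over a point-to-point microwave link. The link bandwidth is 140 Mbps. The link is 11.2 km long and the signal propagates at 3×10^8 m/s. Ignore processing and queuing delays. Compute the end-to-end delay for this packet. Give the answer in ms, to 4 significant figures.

L = 66000 bits.
Transmission delay = L/R = 66000 / 140000000 = 0.471429 ms.
Propagation delay = d/s = 11200 m / 300000000 m/s = 0.0373333 ms.
Total = 0.5088 ms.

0.5088 ms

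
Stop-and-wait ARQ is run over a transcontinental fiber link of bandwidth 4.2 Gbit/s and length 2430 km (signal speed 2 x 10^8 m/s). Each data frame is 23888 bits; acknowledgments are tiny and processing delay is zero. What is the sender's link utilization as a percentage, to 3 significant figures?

0.0234 %

t_tx = L/R = 23888/4200000000 = 5.68762e-06 s.
t_prop = 2430000/200000000 = 0.01215 s; RTT = 0.0243 s.
Cycle = t_tx + RTT = 0.0243057 s.
Utilization = t_tx / cycle = 5.68762e-06/0.0243057 = 0.0234 %.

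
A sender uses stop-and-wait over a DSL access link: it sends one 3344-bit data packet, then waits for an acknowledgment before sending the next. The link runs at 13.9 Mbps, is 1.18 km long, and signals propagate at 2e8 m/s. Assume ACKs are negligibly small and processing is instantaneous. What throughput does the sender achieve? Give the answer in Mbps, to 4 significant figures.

t_tx = L/R = 3344/13900000 = 0.000240576 s.
t_prop = 1180/200000000 = 5.9e-06 s; RTT = 1.18e-05 s.
Cycle = t_tx + RTT = 0.000252376 s.
Throughput = L / cycle = 3344 / 0.000252376 = 13.25 Mbps.

13.25 Mbps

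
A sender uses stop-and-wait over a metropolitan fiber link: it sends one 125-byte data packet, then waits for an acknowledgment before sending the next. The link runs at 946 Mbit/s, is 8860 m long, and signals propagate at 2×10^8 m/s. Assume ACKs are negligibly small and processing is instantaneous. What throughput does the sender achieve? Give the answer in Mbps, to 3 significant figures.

11.2 Mbps

t_tx = L/R = 1000/946000000 = 1.05708e-06 s.
t_prop = 8860/200000000 = 4.43e-05 s; RTT = 8.86e-05 s.
Cycle = t_tx + RTT = 8.96571e-05 s.
Throughput = L / cycle = 1000 / 8.96571e-05 = 11.2 Mbps.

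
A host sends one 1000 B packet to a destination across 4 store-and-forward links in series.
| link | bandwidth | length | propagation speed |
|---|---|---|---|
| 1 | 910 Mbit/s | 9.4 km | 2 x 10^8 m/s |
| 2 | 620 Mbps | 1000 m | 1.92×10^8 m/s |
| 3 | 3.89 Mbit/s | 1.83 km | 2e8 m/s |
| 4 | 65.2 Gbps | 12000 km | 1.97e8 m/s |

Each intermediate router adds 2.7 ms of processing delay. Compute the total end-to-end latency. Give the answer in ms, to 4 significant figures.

71.15 ms

L = 1000 × 8 = 8000 bits.
Transmission delays (L/R per hop): 0.00879121, 0.0129032, 2.05656, 0.000122699 ms; sum = 2.07837 ms.
Propagation delays (d/s per hop): 0.047, 0.00520833, 0.00915, 60.9137 ms; sum = 60.9751 ms.
Processing at 3 router(s): 3 × 2.7 ms = 8.1 ms.
End-to-end = 71.15 ms.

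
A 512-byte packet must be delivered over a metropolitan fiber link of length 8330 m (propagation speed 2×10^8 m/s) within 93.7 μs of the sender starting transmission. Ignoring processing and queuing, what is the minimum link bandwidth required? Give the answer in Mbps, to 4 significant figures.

78.69 Mbps

L = 4096 bits.
Propagation delay = 8330 / 200000000 = 41.65 μs.
Transmission budget = 93.7 − 41.65 = 52.05 μs.
R ≥ L / t_tx = 4096 bits / 5.205e-05 s = 78.69 Mbps.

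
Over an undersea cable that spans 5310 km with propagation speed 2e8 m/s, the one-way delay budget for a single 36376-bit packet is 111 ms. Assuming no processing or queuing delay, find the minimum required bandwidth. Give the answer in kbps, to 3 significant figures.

Propagation delay = 5310000 / 200000000 = 26.55 ms.
Transmission budget = 111 − 26.55 = 84.45 ms.
R ≥ L / t_tx = 36376 bits / 0.08445 s = 431 kbps.

431 kbps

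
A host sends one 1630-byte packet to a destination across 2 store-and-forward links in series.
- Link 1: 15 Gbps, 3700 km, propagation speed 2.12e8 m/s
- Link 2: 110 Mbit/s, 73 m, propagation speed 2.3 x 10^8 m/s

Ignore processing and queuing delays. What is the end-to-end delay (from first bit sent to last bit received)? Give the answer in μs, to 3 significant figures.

L = 1630 × 8 = 13040 bits.
Transmission delays (L/R per hop): 0.869333, 118.545 μs; sum = 119.415 μs.
Propagation delays (d/s per hop): 17452.8, 0.317391 μs; sum = 17453.1 μs.
End-to-end = 17600 μs.

17600 μs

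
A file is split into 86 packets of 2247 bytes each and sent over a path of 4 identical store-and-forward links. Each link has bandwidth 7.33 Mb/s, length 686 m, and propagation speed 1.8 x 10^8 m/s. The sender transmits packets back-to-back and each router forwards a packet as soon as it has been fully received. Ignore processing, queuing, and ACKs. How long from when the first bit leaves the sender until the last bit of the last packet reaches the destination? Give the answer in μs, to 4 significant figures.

218300 μs

Per-hop transmission t_tx = L/R = 17976/7330000 = 2452.39 μs.
Per-hop propagation t_prop = 686/180000000 = 3.81111 μs.
Pipeline fill: first packet needs 4·t_tx to clear all hops; remaining 85 packets each add one t_tx.
Total = (4+86-1)·t_tx + 4·t_prop = 89·2452.39 + 4·3.81111 = 218300 μs.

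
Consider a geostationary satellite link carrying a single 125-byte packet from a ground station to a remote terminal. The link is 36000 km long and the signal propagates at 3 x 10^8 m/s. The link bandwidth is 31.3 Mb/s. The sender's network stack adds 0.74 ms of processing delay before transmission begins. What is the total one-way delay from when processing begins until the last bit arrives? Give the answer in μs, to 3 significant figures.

121000 μs

L = 125 × 8 = 1000 bits.
Transmission delay = L/R = 1000 / 31300000 = 31.9489 μs.
Propagation delay = d/s = 36000000 m / 300000000 m/s = 120000 μs.
Plus processing delay 0.74 ms = 740 μs.
Total = 121000 μs.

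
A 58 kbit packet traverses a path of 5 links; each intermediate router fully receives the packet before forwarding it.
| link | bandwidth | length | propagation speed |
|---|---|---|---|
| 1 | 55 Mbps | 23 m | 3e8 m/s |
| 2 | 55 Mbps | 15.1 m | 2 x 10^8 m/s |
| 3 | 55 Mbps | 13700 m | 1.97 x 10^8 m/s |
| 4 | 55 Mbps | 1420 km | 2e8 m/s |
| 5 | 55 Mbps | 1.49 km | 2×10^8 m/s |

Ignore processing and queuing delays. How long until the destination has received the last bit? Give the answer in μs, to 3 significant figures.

12400 μs

L = 58000 bits.
Transmission delay per hop = L/R = 58000/55000000 = 1054.55 μs; 5 hops → 5272.73 μs.
Propagation delays (d/s per hop): 0.0766667, 0.0755, 69.5431, 7100, 7.45 μs; sum = 7177.15 μs.
End-to-end = 12400 μs.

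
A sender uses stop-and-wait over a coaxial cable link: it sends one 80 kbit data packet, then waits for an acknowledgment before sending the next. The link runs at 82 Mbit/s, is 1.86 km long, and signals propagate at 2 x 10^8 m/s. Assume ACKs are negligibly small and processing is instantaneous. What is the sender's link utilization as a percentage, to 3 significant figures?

t_tx = L/R = 80000/82000000 = 0.00097561 s.
t_prop = 1860/200000000 = 9.3e-06 s; RTT = 1.86e-05 s.
Cycle = t_tx + RTT = 0.00099421 s.
Utilization = t_tx / cycle = 0.00097561/0.00099421 = 98.1 %.

98.1 %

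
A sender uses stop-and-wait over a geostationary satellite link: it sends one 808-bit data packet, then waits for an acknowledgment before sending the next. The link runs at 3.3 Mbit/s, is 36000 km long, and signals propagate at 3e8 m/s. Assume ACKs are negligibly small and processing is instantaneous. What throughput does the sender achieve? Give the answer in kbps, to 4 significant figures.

t_tx = L/R = 808/3300000 = 0.000244848 s.
t_prop = 36000000/300000000 = 0.12 s; RTT = 0.24 s.
Cycle = t_tx + RTT = 0.240245 s.
Throughput = L / cycle = 808 / 0.240245 = 3.363 kbps.

3.363 kbps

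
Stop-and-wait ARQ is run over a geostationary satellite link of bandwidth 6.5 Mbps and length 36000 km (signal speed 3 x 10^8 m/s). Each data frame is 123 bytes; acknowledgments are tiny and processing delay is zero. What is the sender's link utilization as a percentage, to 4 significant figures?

0.06304 %

t_tx = L/R = 984/6500000 = 0.000151385 s.
t_prop = 36000000/300000000 = 0.12 s; RTT = 0.24 s.
Cycle = t_tx + RTT = 0.240151 s.
Utilization = t_tx / cycle = 0.000151385/0.240151 = 0.06304 %.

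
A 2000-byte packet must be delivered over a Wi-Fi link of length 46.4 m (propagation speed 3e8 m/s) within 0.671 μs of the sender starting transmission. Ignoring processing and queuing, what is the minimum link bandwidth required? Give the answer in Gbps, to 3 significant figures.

L = 16000 bits.
Propagation delay = 46.4 / 300000000 = 0.154667 μs.
Transmission budget = 0.671 − 0.154667 = 0.516333 μs.
R ≥ L / t_tx = 16000 bits / 5.16333e-07 s = 31.0 Gbps.

31.0 Gbps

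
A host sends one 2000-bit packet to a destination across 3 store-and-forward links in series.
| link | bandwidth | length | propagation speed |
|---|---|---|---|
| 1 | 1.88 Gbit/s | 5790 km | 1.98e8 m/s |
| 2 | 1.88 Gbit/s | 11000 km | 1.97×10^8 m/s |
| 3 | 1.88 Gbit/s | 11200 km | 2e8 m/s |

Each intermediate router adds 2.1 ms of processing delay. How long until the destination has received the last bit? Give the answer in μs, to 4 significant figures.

Transmission delay per hop = L/R = 2000/1880000000 = 1.06383 μs; 3 hops → 3.19149 μs.
Propagation delays (d/s per hop): 29242.4, 55837.6, 56000 μs; sum = 141080 μs.
Processing at 2 router(s): 2 × 2.1 ms = 4200 μs.
End-to-end = 145300 μs.

145300 μs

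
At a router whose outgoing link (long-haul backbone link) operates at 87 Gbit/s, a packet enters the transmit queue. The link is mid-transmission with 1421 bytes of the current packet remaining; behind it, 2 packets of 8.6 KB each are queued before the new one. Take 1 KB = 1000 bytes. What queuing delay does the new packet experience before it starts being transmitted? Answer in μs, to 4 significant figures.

1.712 μs

Each queued packet: L/R = 68800/87000000000 = 0.790805 μs.
2 queued → 1.58161 μs.
Plus remaining 11368 bits of current packet: 0.130667 μs.
Queuing delay = 1.712 μs.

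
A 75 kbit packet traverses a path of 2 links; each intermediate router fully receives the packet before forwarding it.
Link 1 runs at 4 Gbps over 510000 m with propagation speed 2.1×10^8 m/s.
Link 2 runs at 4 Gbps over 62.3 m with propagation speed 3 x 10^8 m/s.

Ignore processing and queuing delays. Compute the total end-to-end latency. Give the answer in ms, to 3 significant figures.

2.47 ms

L = 75000 bits.
Transmission delay per hop = L/R = 75000/4000000000 = 0.01875 ms; 2 hops → 0.0375 ms.
Propagation delays (d/s per hop): 2.42857, 0.000207667 ms; sum = 2.42878 ms.
End-to-end = 2.47 ms.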